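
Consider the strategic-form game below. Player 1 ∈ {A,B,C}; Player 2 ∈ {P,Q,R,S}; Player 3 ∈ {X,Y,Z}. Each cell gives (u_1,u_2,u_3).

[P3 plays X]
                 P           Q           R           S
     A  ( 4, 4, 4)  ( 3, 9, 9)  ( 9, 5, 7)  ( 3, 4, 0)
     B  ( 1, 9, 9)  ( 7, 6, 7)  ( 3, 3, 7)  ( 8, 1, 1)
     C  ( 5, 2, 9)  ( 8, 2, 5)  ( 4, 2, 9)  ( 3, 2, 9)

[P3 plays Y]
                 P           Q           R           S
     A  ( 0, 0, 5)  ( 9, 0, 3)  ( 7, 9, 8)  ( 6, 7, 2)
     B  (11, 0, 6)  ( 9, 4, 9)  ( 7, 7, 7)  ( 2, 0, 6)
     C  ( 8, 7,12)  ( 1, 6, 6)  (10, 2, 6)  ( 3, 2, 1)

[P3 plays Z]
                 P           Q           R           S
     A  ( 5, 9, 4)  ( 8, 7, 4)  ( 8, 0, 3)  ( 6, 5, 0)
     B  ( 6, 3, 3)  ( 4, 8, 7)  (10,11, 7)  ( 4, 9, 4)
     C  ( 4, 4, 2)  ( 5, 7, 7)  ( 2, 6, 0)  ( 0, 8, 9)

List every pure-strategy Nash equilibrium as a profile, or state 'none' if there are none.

(A,P,X): not NE [P1→C gives 5>4; P2→Q gives 9>4; P3→Y gives 5>4]
(A,P,Y): not NE [P1→B gives 11>0; P2→R gives 9>0]
(A,P,Z): not NE [P1→B gives 6>5; P3→Y gives 5>4]
(A,Q,X): not NE [P1→C gives 8>3]
(A,Q,Y): not NE [P2→R gives 9>0; P3→X gives 9>3]
(A,Q,Z): not NE [P2→P gives 9>7; P3→X gives 9>4]
(A,R,X): not NE [P2→Q gives 9>5; P3→Y gives 8>7]
(A,R,Y): not NE [P1→C gives 10>7]
(A,R,Z): not NE [P1→B gives 10>8; P2→P gives 9>0; P3→Y gives 8>3]
(A,S,X): not NE [P1→B gives 8>3; P2→Q gives 9>4; P3→Y gives 2>0]
(A,S,Y): not NE [P2→R gives 9>7]
(A,S,Z): not NE [P2→P gives 9>5; P3→Y gives 2>0]
(B,P,X): not NE [P1→C gives 5>1]
(B,P,Y): not NE [P2→R gives 7>0; P3→X gives 9>6]
(B,P,Z): not NE [P2→R gives 11>3; P3→X gives 9>3]
(B,Q,X): not NE [P1→C gives 8>7; P2→P gives 9>6; P3→Y gives 9>7]
(B,Q,Y): not NE [P2→R gives 7>4]
(B,Q,Z): not NE [P1→A gives 8>4; P2→R gives 11>8; P3→Y gives 9>7]
(B,R,X): not NE [P1→A gives 9>3; P2→P gives 9>3]
(B,R,Y): not NE [P1→C gives 10>7]
(B,R,Z): NE
(B,S,X): not NE [P2→P gives 9>1; P3→Y gives 6>1]
(B,S,Y): not NE [P1→A gives 6>2; P2→R gives 7>0]
(B,S,Z): not NE [P1→A gives 6>4; P2→R gives 11>9; P3→Y gives 6>4]
(C,P,X): not NE [P3→Y gives 12>9]
(C,P,Y): not NE [P1→B gives 11>8]
(C,P,Z): not NE [P1→B gives 6>4; P2→S gives 8>4; P3→Y gives 12>2]
(C,Q,X): not NE [P3→Z gives 7>5]
(C,Q,Y): not NE [P1→B gives 9>1; P2→P gives 7>6; P3→Z gives 7>6]
(C,Q,Z): not NE [P1→A gives 8>5; P2→S gives 8>7]
(C,R,X): not NE [P1→A gives 9>4]
(C,R,Y): not NE [P2→P gives 7>2; P3→X gives 9>6]
(C,R,Z): not NE [P1→B gives 10>2; P2→S gives 8>6; P3→X gives 9>0]
(C,S,X): not NE [P1→B gives 8>3]
(C,S,Y): not NE [P1→A gives 6>3; P2→P gives 7>2; P3→Z gives 9>1]
(C,S,Z): not NE [P1→A gives 6>0]

NE set: (B,R,Z)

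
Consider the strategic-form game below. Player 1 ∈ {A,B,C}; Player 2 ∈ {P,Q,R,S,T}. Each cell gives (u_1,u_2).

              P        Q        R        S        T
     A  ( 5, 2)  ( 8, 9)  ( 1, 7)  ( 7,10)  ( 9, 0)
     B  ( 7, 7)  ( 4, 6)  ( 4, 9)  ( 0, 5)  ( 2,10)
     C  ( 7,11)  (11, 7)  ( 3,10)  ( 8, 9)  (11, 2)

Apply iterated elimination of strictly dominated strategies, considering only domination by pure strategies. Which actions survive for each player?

Remaining: P1:{B,C} P2:{P,R,T}

P1 drop A (C beats it: P:7>5 Q:11>8 R:3>1 S:8>7 T:11>9)
P2 drop Q (P beats it: B:7>6 C:11>7)
P2 drop S (P beats it: B:7>5 C:11>9)
P1→{B,C} P2→{P,R,T}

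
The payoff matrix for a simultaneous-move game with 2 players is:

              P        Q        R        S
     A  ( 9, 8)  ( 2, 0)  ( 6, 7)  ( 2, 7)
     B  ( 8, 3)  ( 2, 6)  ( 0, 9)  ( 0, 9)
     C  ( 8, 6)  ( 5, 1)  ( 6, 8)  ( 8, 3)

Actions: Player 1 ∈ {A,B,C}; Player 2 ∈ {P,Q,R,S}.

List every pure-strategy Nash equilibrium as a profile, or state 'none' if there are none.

(A,P): NE
(A,Q): not NE [P1→C gives 5>2; P2→P gives 8>0]
(A,R): not NE [P2→P gives 8>7]
(A,S): not NE [P1→C gives 8>2; P2→P gives 8>7]
(B,P): not NE [P1→A gives 9>8; P2→S gives 9>3]
(B,Q): not NE [P1→C gives 5>2; P2→S gives 9>6]
(B,R): not NE [P1→C gives 6>0]
(B,S): not NE [P1→C gives 8>0]
(C,P): not NE [P1→A gives 9>8; P2→R gives 8>6]
(C,Q): not NE [P2→R gives 8>1]
(C,R): NE
(C,S): not NE [P2→R gives 8>3]

PSNE = {(A,P), (C,R)}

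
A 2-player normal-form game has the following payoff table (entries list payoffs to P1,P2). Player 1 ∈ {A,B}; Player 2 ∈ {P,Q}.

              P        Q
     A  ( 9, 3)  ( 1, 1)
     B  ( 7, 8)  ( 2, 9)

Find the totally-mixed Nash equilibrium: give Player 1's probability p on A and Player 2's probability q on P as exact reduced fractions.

P1 indiff ⇒ q·9+(1-q)·1 = q·7+(1-q)·2 ⇒ q(2) = (1-q)(1) ⇒ q = 1/3
P2 indiff ⇒ p·3+(1-p)·8 = p·1+(1-p)·9 ⇒ p(2) = (1-p)(1) ⇒ p = 1/3

p=1/3, q=1/3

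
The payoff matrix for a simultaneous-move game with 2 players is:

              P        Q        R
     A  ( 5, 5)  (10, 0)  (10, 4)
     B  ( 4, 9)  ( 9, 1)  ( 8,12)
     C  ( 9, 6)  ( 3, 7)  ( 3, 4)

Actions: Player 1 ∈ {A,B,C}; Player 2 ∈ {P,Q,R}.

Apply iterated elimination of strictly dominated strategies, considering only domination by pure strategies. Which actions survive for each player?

IESDS → P1:{A,C} P2:{P,Q}

P1 drop B (A beats it: P:5>4 Q:10>9 R:10>8)
P2 drop R (P beats it: A:5>4 C:6>4)
P1→{A,C} P2→{P,Q}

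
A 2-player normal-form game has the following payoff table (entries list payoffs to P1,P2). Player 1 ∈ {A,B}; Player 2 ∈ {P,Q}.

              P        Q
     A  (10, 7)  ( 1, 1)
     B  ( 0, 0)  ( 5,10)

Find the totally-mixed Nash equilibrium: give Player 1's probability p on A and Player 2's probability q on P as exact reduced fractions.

P1 indiff ⇒ q·10+(1-q)·1 = q·0+(1-q)·5 ⇒ q(10) = (1-q)(4) ⇒ q = 2/7
P2 indiff ⇒ p·7+(1-p)·0 = p·1+(1-p)·10 ⇒ p(6) = (1-p)(10) ⇒ p = 5/8

P1 mixes 5/8 on A; P2 mixes 2/7 on P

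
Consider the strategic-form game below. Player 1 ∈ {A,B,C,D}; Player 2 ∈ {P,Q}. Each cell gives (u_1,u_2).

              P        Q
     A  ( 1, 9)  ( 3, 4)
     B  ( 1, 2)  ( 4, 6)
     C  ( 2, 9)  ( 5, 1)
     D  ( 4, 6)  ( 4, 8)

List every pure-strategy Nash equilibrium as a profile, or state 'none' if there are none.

Equilibria: none

(A,P): not NE [P1→D gives 4>1]
(A,Q): not NE [P1→C gives 5>3; P2→P gives 9>4]
(B,P): not NE [P1→D gives 4>1; P2→Q gives 6>2]
(B,Q): not NE [P1→C gives 5>4]
(C,P): not NE [P1→D gives 4>2]
(C,Q): not NE [P2→P gives 9>1]
(D,P): not NE [P2→Q gives 8>6]
(D,Q): not NE [P1→C gives 5>4]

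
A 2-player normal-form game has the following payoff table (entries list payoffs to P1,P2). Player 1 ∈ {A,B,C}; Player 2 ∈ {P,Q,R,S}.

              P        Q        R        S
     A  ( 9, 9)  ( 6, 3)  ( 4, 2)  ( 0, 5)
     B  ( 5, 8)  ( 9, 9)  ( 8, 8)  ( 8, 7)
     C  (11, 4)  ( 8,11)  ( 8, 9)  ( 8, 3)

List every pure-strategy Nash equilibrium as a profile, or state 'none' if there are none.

PSNE = {(B,Q)}

(A,P): not NE [P1→C gives 11>9]
(A,Q): not NE [P1→B gives 9>6; P2→P gives 9>3]
(A,R): not NE [P1→C gives 8>4; P2→P gives 9>2]
(A,S): not NE [P1→C gives 8>0; P2→P gives 9>5]
(B,P): not NE [P1→C gives 11>5; P2→Q gives 9>8]
(B,Q): NE
(B,R): not NE [P2→Q gives 9>8]
(B,S): not NE [P2→Q gives 9>7]
(C,P): not NE [P2→Q gives 11>4]
(C,Q): not NE [P1→B gives 9>8]
(C,R): not NE [P2→Q gives 11>9]
(C,S): not NE [P2→Q gives 11>3]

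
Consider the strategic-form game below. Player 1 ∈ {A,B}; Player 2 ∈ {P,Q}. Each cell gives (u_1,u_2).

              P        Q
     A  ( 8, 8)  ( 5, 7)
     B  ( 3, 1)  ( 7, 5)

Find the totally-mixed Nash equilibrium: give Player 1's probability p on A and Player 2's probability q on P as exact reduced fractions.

(p,q) = (4/5, 2/7)

P1 indiff ⇒ q·8+(1-q)·5 = q·3+(1-q)·7 ⇒ q(5) = (1-q)(2) ⇒ q = 2/7
P2 indiff ⇒ p·8+(1-p)·1 = p·7+(1-p)·5 ⇒ p(1) = (1-p)(4) ⇒ p = 4/5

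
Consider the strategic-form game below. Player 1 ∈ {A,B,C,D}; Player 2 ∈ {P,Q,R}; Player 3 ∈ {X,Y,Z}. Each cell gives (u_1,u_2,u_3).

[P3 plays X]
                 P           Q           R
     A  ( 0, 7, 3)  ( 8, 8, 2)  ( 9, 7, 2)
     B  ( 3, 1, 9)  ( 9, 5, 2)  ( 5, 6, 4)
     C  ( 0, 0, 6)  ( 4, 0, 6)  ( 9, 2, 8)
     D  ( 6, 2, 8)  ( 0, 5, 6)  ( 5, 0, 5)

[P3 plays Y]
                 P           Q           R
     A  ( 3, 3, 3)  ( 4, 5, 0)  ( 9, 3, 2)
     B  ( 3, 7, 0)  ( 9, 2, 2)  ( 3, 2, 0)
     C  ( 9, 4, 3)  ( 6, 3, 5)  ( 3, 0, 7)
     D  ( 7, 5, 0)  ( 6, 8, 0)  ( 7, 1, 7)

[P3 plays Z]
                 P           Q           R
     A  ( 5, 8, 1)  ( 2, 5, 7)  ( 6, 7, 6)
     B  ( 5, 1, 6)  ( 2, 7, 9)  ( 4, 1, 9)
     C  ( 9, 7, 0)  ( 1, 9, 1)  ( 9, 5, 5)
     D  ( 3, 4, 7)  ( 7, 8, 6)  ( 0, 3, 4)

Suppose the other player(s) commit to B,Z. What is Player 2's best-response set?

u_2(P vs B,Z) = 1
u_2(Q vs B,Z) = 7
u_2(R vs B,Z) = 1
max payoff 7 at {Q}

BR_2 = {Q}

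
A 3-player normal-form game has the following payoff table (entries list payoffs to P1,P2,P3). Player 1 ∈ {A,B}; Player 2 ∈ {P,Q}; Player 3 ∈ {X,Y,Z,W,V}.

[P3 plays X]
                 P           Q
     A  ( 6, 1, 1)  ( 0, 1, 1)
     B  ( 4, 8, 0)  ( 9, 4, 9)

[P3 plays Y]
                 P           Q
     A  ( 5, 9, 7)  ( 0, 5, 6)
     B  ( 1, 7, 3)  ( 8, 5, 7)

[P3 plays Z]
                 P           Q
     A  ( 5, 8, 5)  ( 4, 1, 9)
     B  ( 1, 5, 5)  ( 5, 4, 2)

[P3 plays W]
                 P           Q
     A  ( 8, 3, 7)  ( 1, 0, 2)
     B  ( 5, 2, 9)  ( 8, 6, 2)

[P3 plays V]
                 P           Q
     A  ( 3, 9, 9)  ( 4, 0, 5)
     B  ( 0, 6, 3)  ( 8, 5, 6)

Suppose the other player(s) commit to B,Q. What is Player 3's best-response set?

P3 best: {X}

u_3(X vs B,Q) = 9
u_3(Y vs B,Q) = 7
u_3(Z vs B,Q) = 2
u_3(W vs B,Q) = 2
u_3(V vs B,Q) = 6
max payoff 9 at {X}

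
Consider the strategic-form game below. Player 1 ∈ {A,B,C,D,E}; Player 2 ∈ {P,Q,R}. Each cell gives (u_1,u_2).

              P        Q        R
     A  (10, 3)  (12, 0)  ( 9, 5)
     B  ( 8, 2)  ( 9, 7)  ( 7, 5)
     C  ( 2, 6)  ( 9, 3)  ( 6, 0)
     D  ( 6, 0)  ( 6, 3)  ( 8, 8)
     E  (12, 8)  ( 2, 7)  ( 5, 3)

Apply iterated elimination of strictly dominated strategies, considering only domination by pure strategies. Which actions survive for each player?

P1 drop B (A beats it: P:10>8 Q:12>9 R:9>7)
P1 drop C (A beats it: P:10>2 Q:12>9 R:9>6)
P1 drop D (A beats it: P:10>6 Q:12>6 R:9>8)
P2 drop Q (P beats it: A:3>0 E:8>7)
P1→{A,E} P2→{P,R}

IESDS → P1:{A,E} P2:{P,R}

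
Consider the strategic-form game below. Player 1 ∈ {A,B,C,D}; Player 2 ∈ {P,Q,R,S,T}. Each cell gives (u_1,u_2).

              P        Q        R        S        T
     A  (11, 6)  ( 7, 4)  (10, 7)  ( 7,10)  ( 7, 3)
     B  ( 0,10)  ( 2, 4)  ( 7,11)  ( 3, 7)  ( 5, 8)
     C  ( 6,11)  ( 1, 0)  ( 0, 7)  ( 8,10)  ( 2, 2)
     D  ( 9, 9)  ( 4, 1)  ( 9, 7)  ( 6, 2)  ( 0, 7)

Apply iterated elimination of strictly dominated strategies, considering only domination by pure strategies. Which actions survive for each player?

P1 drop B (A beats it: P:11>0 Q:7>2 R:10>7 S:7>3 T:7>5)
P1 drop D (A beats it: P:11>9 Q:7>4 R:10>9 S:7>6 T:7>0)
P2 drop Q (P beats it: A:6>4 C:11>0)
P2 drop R (S beats it: A:10>7 C:10>7)
P2 drop T (P beats it: A:6>3 C:11>2)
P1→{A,C} P2→{P,S}

Remaining: P1:{A,C} P2:{P,S}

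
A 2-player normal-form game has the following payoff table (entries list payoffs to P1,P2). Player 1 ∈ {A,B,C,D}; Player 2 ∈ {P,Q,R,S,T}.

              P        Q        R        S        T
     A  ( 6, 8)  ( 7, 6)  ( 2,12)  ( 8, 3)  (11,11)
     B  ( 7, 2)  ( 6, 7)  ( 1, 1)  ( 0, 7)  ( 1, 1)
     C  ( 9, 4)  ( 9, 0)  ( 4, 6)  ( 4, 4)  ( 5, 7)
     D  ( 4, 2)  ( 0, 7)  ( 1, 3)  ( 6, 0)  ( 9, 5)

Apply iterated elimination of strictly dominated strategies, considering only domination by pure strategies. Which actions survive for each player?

IESDS → P1:{A,C} P2:{R,T}

P1 drop B (C beats it: P:9>7 Q:9>6 R:4>1 S:4>0 T:5>1)
P1 drop D (A beats it: P:6>4 Q:7>0 R:2>1 S:8>6 T:11>9)
P2 drop P (R beats it: A:12>8 C:6>4)
P2 drop Q (R beats it: A:12>6 C:6>0)
P2 drop S (R beats it: A:12>3 C:6>4)
P1→{A,C} P2→{R,T}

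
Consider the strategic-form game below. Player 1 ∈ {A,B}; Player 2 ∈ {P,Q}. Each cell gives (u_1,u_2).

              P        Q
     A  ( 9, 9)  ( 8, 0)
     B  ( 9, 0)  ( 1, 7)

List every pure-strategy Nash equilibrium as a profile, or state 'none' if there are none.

NE set: (A,P)

(A,P): NE
(A,Q): not NE [P2→P gives 9>0]
(B,P): not NE [P2→Q gives 7>0]
(B,Q): not NE [P1→A gives 8>1]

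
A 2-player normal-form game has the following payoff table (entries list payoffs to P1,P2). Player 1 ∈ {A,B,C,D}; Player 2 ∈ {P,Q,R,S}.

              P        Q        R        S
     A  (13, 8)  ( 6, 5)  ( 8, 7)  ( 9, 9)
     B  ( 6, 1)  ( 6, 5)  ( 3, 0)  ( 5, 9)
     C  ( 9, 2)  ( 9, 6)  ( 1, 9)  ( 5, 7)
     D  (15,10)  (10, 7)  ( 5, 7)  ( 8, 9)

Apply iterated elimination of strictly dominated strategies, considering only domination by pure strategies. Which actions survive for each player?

Remaining: P1:{A,D} P2:{P,S}

P1 drop B (D beats it: P:15>6 Q:10>6 R:5>3 S:8>5)
P1 drop C (D beats it: P:15>9 Q:10>9 R:5>1 S:8>5)
P2 drop Q (P beats it: A:8>5 D:10>7)
P2 drop R (P beats it: A:8>7 D:10>7)
P1→{A,D} P2→{P,S}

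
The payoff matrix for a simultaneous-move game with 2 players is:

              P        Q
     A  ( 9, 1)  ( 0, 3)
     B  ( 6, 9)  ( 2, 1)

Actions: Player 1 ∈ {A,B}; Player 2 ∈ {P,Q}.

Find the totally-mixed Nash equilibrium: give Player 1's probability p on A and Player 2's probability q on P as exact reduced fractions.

P1 indiff ⇒ q·9+(1-q)·0 = q·6+(1-q)·2 ⇒ q(3) = (1-q)(2) ⇒ q = 2/5
P2 indiff ⇒ p·1+(1-p)·9 = p·3+(1-p)·1 ⇒ p(-2) = (1-p)(-8) ⇒ p = 4/5

(p,q) = (4/5, 2/5)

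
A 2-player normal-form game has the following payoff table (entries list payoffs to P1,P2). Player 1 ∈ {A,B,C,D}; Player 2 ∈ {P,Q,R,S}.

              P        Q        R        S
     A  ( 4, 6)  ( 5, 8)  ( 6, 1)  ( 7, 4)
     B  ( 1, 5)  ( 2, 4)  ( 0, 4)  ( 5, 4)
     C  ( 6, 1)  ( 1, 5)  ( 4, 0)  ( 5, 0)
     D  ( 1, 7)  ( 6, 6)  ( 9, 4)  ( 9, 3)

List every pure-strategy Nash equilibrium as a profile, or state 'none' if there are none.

(A,P): not NE [P1→C gives 6>4; P2→Q gives 8>6]
(A,Q): not NE [P1→D gives 6>5]
(A,R): not NE [P1→D gives 9>6; P2→Q gives 8>1]
(A,S): not NE [P1→D gives 9>7; P2→Q gives 8>4]
(B,P): not NE [P1→C gives 6>1]
(B,Q): not NE [P1→D gives 6>2; P2→P gives 5>4]
(B,R): not NE [P1→D gives 9>0; P2→P gives 5>4]
(B,S): not NE [P1→D gives 9>5; P2→P gives 5>4]
(C,P): not NE [P2→Q gives 5>1]
(C,Q): not NE [P1→D gives 6>1]
(C,R): not NE [P1→D gives 9>4; P2→Q gives 5>0]
(C,S): not NE [P1→D gives 9>5; P2→Q gives 5>0]
(D,P): not NE [P1→C gives 6>1]
(D,Q): not NE [P2→P gives 7>6]
(D,R): not NE [P2→P gives 7>4]
(D,S): not NE [P2→P gives 7>3]

Equilibria: none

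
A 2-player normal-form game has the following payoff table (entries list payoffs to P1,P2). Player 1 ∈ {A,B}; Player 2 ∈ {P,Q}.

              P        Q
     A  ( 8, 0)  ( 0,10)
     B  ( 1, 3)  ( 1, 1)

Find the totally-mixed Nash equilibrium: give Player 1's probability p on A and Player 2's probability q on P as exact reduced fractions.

(p,q) = (1/6, 1/8)

P1 indiff ⇒ q·8+(1-q)·0 = q·1+(1-q)·1 ⇒ q(7) = (1-q)(1) ⇒ q = 1/8
P2 indiff ⇒ p·0+(1-p)·3 = p·10+(1-p)·1 ⇒ p(-10) = (1-p)(-2) ⇒ p = 1/6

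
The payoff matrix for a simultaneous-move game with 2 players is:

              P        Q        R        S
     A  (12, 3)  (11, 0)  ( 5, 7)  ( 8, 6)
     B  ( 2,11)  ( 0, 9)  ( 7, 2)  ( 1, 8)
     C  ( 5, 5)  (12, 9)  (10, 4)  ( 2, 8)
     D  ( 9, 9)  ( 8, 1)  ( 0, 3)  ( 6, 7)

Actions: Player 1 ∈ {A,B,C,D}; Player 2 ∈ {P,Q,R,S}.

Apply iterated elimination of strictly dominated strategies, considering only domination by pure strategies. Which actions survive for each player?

P1 drop B (C beats it: P:5>2 Q:12>0 R:10>7 S:2>1)
P1 drop D (A beats it: P:12>9 Q:11>8 R:5>0 S:8>6)
P2 drop P (S beats it: A:6>3 C:8>5)
P1→{A,C} P2→{Q,R,S}

Survivors P1:{A,C} P2:{Q,R,S}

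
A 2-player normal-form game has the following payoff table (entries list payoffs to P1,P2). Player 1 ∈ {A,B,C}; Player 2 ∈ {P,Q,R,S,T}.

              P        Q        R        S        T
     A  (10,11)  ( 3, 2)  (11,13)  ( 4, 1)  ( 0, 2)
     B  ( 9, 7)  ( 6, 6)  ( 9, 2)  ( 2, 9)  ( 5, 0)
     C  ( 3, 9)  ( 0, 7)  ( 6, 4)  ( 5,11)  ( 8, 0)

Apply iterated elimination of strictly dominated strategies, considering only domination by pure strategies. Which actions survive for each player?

IESDS → P1:{A,C} P2:{P,R,S}

P2 drop Q (P beats it: A:11>2 B:7>6 C:9>7)
P2 drop T (P beats it: A:11>2 B:7>0 C:9>0)
P1 drop B (A beats it: P:10>9 R:11>9 S:4>2)
P1→{A,C} P2→{P,R,S}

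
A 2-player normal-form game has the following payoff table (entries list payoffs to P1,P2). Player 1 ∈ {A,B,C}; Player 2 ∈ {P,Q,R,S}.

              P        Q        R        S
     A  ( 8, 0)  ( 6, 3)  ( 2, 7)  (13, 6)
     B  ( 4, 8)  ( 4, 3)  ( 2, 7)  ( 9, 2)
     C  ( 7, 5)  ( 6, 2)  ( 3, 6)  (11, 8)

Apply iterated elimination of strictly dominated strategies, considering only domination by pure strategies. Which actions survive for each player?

P1 drop B (C beats it: P:7>4 Q:6>4 R:3>2 S:11>9)
P2 drop P (R beats it: A:7>0 C:6>5)
P2 drop Q (R beats it: A:7>3 C:6>2)
P1→{A,C} P2→{R,S}

IESDS → P1:{A,C} P2:{R,S}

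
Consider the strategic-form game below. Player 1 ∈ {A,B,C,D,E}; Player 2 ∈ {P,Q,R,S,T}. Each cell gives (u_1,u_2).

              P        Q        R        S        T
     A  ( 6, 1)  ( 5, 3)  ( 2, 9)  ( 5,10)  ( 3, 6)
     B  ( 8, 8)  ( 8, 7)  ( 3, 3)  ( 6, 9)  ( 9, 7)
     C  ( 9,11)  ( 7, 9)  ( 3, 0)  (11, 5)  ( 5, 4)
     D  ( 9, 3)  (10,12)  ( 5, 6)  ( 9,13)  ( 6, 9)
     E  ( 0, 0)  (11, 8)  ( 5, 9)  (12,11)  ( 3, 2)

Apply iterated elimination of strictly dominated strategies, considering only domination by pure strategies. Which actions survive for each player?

IESDS → P1:{C,D,E} P2:{P,Q,S}

P1 drop A (B beats it: P:8>6 Q:8>5 R:3>2 S:6>5 T:9>3)
P2 drop R (S beats it: B:9>3 C:5>0 D:13>6 E:11>9)
P2 drop T (S beats it: B:9>7 C:5>4 D:13>9 E:11>2)
P1 drop B (D beats it: P:9>8 Q:10>8 S:9>6)
P1→{C,D,E} P2→{P,Q,S}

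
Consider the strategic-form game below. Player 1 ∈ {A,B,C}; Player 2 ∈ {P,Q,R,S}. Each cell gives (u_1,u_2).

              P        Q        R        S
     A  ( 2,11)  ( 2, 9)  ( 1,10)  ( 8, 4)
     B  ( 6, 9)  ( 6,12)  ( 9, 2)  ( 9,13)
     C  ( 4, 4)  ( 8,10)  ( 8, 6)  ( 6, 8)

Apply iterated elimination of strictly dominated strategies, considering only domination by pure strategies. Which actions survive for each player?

P1 drop A (B beats it: P:6>2 Q:6>2 R:9>1 S:9>8)
P2 drop P (Q beats it: B:12>9 C:10>4)
P2 drop R (Q beats it: B:12>2 C:10>6)
P1→{B,C} P2→{Q,S}

Survivors P1:{B,C} P2:{Q,S}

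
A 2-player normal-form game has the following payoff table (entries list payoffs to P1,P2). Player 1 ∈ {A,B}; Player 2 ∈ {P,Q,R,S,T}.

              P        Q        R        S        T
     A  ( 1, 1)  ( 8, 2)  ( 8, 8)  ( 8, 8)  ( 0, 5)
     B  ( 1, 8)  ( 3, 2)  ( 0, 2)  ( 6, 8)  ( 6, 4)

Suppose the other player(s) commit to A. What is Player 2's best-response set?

P2 best: {R,S}

u_2(P vs A) = 1
u_2(Q vs A) = 2
u_2(R vs A) = 8
u_2(S vs A) = 8
u_2(T vs A) = 5
max payoff 8 at {R,S}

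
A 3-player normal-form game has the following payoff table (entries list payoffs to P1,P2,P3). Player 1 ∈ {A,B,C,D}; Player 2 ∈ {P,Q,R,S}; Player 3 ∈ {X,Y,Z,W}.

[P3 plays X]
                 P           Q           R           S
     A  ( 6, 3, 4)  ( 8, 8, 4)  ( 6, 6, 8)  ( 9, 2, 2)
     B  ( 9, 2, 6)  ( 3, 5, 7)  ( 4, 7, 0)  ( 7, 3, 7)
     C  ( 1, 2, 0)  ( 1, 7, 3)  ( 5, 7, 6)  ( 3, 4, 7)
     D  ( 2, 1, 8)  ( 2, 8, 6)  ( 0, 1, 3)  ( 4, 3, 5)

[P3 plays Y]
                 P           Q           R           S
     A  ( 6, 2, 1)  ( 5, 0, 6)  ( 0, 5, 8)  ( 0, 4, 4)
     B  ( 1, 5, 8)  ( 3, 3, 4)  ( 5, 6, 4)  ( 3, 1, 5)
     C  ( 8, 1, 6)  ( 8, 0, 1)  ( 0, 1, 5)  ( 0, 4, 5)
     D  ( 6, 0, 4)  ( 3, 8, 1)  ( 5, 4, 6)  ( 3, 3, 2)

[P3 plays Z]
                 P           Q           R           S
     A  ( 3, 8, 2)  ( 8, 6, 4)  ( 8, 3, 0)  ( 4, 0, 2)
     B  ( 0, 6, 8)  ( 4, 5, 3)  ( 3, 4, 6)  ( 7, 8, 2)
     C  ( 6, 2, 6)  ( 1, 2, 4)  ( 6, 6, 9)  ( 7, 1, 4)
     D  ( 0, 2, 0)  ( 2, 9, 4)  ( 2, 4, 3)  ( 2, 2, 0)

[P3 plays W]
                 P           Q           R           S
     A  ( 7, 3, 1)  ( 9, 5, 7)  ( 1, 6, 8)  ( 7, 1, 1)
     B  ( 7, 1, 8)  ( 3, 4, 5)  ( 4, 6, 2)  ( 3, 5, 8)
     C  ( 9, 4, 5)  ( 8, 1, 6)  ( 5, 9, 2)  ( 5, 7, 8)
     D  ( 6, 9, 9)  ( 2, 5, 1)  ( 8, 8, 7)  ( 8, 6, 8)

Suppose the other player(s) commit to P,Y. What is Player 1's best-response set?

u_1(A vs P,Y) = 6
u_1(B vs P,Y) = 1
u_1(C vs P,Y) = 8
u_1(D vs P,Y) = 6
max payoff 8 at {C}

argmax u_1 = {C}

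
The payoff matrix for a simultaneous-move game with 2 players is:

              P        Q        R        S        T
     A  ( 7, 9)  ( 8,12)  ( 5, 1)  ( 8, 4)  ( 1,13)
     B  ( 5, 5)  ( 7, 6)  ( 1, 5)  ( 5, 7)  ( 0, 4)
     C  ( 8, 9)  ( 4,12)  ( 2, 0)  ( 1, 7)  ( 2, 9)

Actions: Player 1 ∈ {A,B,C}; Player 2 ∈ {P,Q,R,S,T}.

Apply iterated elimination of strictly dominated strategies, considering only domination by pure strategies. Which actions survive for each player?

P1 drop B (A beats it: P:7>5 Q:8>7 R:5>1 S:8>5 T:1>0)
P2 drop P (Q beats it: A:12>9 C:12>9)
P2 drop R (Q beats it: A:12>1 C:12>0)
P2 drop S (Q beats it: A:12>4 C:12>7)
P1→{A,C} P2→{Q,T}

Survivors P1:{A,C} P2:{Q,T}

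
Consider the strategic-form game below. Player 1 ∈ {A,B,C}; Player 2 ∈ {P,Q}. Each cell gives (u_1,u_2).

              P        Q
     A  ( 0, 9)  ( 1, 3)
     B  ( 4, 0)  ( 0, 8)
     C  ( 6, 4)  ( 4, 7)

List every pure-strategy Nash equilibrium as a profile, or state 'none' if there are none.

Nash profiles: (C,Q)

(A,P): not NE [P1→C gives 6>0]
(A,Q): not NE [P1→C gives 4>1; P2→P gives 9>3]
(B,P): not NE [P1→C gives 6>4; P2→Q gives 8>0]
(B,Q): not NE [P1→C gives 4>0]
(C,P): not NE [P2→Q gives 7>4]
(C,Q): NE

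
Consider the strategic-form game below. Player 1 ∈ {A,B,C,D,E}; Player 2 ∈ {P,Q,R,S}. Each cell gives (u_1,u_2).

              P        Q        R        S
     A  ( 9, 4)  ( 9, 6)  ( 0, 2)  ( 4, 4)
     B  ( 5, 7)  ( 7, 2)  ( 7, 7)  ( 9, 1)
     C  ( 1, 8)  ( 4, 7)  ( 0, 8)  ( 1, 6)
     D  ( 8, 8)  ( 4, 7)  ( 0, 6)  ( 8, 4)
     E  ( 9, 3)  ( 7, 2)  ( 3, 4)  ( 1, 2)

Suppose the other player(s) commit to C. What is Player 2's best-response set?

BR_2 = {P,R}

u_2(P vs C) = 8
u_2(Q vs C) = 7
u_2(R vs C) = 8
u_2(S vs C) = 6
max payoff 8 at {P,R}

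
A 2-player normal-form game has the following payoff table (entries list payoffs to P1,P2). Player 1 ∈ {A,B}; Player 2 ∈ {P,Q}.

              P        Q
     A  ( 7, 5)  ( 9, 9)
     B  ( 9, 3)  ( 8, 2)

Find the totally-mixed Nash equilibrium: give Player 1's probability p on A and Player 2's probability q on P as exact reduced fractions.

p=1/5, q=1/3

P1 indiff ⇒ q·7+(1-q)·9 = q·9+(1-q)·8 ⇒ q(-2) = (1-q)(-1) ⇒ q = 1/3
P2 indiff ⇒ p·5+(1-p)·3 = p·9+(1-p)·2 ⇒ p(-4) = (1-p)(-1) ⇒ p = 1/5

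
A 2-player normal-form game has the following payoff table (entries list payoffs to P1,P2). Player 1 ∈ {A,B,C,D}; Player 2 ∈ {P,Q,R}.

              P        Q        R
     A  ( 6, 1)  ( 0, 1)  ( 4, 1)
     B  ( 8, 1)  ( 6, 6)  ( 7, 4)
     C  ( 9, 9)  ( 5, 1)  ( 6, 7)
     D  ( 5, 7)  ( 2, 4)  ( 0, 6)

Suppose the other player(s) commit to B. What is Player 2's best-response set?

argmax u_2 = {Q}

u_2(P vs B) = 1
u_2(Q vs B) = 6
u_2(R vs B) = 4
max payoff 6 at {Q}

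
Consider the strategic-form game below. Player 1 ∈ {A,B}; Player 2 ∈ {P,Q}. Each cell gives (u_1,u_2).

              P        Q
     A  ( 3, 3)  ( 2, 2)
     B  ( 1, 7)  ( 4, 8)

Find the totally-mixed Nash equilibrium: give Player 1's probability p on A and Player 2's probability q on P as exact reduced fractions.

P1 indiff ⇒ q·3+(1-q)·2 = q·1+(1-q)·4 ⇒ q(2) = (1-q)(2) ⇒ q = 1/2
P2 indiff ⇒ p·3+(1-p)·7 = p·2+(1-p)·8 ⇒ p(1) = (1-p)(1) ⇒ p = 1/2

P1 mixes 1/2 on A; P2 mixes 1/2 on P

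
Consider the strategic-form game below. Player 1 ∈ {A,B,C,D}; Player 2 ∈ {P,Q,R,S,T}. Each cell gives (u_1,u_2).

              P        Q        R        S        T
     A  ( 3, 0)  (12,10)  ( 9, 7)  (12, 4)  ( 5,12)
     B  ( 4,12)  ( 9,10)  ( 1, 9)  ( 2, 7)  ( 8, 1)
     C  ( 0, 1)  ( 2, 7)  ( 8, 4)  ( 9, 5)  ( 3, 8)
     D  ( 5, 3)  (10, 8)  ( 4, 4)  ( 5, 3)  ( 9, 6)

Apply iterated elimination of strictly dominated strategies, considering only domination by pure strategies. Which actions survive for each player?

P1 drop B (D beats it: P:5>4 Q:10>9 R:4>1 S:5>2 T:9>8)
P1 drop C (A beats it: P:3>0 Q:12>2 R:9>8 S:12>9 T:5>3)
P2 drop P (Q beats it: A:10>0 D:8>3)
P2 drop R (Q beats it: A:10>7 D:8>4)
P2 drop S (Q beats it: A:10>4 D:8>3)
P1→{A,D} P2→{Q,T}

IESDS → P1:{A,D} P2:{Q,T}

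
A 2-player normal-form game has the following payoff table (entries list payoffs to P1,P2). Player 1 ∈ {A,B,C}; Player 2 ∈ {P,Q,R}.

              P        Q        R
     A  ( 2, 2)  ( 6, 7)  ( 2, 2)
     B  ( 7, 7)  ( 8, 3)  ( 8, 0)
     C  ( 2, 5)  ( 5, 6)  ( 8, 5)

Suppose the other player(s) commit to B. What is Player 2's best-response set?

BR_2 = {P}

u_2(P vs B) = 7
u_2(Q vs B) = 3
u_2(R vs B) = 0
max payoff 7 at {P}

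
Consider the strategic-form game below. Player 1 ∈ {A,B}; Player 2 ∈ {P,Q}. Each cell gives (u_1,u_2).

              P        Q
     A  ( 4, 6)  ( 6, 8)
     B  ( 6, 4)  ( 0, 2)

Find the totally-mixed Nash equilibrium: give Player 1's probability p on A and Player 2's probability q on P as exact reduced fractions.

P1 indiff ⇒ q·4+(1-q)·6 = q·6+(1-q)·0 ⇒ q(-2) = (1-q)(-6) ⇒ q = 3/4
P2 indiff ⇒ p·6+(1-p)·4 = p·8+(1-p)·2 ⇒ p(-2) = (1-p)(-2) ⇒ p = 1/2

P1 mixes 1/2 on A; P2 mixes 3/4 on P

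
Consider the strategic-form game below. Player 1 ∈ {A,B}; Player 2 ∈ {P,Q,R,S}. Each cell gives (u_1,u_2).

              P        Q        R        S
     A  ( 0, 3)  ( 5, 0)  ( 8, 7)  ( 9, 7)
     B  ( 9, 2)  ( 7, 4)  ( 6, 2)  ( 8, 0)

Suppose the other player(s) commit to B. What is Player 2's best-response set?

BR_2 = {Q}

u_2(P vs B) = 2
u_2(Q vs B) = 4
u_2(R vs B) = 2
u_2(S vs B) = 0
max payoff 4 at {Q}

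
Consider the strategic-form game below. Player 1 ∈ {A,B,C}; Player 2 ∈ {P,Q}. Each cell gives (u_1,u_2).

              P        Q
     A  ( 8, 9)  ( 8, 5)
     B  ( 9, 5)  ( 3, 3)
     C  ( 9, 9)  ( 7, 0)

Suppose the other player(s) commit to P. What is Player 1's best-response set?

u_1(A vs P) = 8
u_1(B vs P) = 9
u_1(C vs P) = 9
max payoff 9 at {B,C}

P1 best: {B,C}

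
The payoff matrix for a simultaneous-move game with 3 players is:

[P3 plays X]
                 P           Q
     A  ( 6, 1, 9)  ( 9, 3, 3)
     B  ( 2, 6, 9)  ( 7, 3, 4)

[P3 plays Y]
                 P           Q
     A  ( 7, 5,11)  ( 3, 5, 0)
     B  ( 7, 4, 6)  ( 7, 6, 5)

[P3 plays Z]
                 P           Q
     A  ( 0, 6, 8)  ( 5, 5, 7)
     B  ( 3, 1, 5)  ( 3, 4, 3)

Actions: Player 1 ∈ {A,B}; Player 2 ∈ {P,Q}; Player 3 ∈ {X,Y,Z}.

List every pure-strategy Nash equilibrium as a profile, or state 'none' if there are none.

(A,P,X): not NE [P2→Q gives 3>1; P3→Y gives 11>9]
(A,P,Y): NE
(A,P,Z): not NE [P1→B gives 3>0; P3→Y gives 11>8]
(A,Q,X): not NE [P3→Z gives 7>3]
(A,Q,Y): not NE [P1→B gives 7>3; P3→Z gives 7>0]
(A,Q,Z): not NE [P2→P gives 6>5]
(B,P,X): not NE [P1→A gives 6>2]
(B,P,Y): not NE [P2→Q gives 6>4; P3→X gives 9>6]
(B,P,Z): not NE [P2→Q gives 4>1; P3→X gives 9>5]
(B,Q,X): not NE [P1→A gives 9>7; P2→P gives 6>3; P3→Y gives 5>4]
(B,Q,Y): NE
(B,Q,Z): not NE [P1→A gives 5>3; P3→Y gives 5>3]

PSNE = {(A,P,Y), (B,Q,Y)}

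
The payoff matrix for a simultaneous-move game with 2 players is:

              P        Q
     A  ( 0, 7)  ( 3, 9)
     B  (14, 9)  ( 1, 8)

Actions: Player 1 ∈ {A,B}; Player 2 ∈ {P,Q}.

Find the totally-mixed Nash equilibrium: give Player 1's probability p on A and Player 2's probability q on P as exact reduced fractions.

P1 indiff ⇒ q·0+(1-q)·3 = q·14+(1-q)·1 ⇒ q(-14) = (1-q)(-2) ⇒ q = 1/8
P2 indiff ⇒ p·7+(1-p)·9 = p·9+(1-p)·8 ⇒ p(-2) = (1-p)(-1) ⇒ p = 1/3

(p,q) = (1/3, 1/8)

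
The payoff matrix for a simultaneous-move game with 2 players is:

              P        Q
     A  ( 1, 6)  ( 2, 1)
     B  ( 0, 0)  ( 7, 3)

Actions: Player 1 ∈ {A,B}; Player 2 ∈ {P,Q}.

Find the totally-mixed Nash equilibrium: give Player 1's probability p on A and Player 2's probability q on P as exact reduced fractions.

P1 indiff ⇒ q·1+(1-q)·2 = q·0+(1-q)·7 ⇒ q(1) = (1-q)(5) ⇒ q = 5/6
P2 indiff ⇒ p·6+(1-p)·0 = p·1+(1-p)·3 ⇒ p(5) = (1-p)(3) ⇒ p = 3/8

P1 mixes 3/8 on A; P2 mixes 5/6 on P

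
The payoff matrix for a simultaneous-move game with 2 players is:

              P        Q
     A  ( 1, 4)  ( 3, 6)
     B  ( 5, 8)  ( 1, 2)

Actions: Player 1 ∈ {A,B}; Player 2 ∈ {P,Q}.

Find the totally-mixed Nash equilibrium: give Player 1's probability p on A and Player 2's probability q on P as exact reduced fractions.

P1 indiff ⇒ q·1+(1-q)·3 = q·5+(1-q)·1 ⇒ q(-4) = (1-q)(-2) ⇒ q = 1/3
P2 indiff ⇒ p·4+(1-p)·8 = p·6+(1-p)·2 ⇒ p(-2) = (1-p)(-6) ⇒ p = 3/4

p=3/4, q=1/3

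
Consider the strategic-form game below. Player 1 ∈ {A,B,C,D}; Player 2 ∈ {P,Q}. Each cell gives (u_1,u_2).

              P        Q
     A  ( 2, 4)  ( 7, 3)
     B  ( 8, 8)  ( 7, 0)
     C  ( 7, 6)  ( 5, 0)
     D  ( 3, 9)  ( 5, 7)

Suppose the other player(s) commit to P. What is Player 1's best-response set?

u_1(A vs P) = 2
u_1(B vs P) = 8
u_1(C vs P) = 7
u_1(D vs P) = 3
max payoff 8 at {B}

argmax u_1 = {B}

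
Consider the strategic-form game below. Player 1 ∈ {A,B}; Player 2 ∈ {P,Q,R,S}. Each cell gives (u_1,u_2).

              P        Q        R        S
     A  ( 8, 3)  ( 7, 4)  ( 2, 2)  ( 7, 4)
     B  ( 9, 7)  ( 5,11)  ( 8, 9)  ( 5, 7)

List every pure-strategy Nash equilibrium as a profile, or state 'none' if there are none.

NE set: (A,Q), (A,S)

(A,P): not NE [P1→B gives 9>8; P2→S gives 4>3]
(A,Q): NE
(A,R): not NE [P1→B gives 8>2; P2→S gives 4>2]
(A,S): NE
(B,P): not NE [P2→Q gives 11>7]
(B,Q): not NE [P1→A gives 7>5]
(B,R): not NE [P2→Q gives 11>9]
(B,S): not NE [P1→A gives 7>5; P2→Q gives 11>7]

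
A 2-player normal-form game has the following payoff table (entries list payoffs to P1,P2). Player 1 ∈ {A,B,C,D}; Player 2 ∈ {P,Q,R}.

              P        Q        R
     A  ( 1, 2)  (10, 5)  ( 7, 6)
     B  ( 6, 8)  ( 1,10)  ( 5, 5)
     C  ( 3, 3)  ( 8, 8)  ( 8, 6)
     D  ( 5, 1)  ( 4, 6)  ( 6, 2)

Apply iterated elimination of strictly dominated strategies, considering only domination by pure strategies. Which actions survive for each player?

Remaining: P1:{A,C} P2:{Q,R}

P2 drop P (Q beats it: A:5>2 B:10>8 C:8>3 D:6>1)
P1 drop B (A beats it: Q:10>1 R:7>5)
P1 drop D (A beats it: Q:10>4 R:7>6)
P1→{A,C} P2→{Q,R}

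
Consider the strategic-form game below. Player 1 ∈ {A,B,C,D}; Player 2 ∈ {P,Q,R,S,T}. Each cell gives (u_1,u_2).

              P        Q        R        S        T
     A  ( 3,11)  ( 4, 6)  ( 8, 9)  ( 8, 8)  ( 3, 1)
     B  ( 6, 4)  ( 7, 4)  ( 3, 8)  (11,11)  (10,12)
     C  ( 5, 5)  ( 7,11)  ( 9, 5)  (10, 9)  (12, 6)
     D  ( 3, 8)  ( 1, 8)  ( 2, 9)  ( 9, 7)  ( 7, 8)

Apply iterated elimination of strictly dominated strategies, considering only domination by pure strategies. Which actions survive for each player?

P1 drop A (C beats it: P:5>3 Q:7>4 R:9>8 S:10>8 T:12>3)
P1 drop D (B beats it: P:6>3 Q:7>1 R:3>2 S:11>9 T:10>7)
P2 drop P (S beats it: B:11>4 C:9>5)
P2 drop R (S beats it: B:11>8 C:9>5)
P1→{B,C} P2→{Q,S,T}

Remaining: P1:{B,C} P2:{Q,S,T}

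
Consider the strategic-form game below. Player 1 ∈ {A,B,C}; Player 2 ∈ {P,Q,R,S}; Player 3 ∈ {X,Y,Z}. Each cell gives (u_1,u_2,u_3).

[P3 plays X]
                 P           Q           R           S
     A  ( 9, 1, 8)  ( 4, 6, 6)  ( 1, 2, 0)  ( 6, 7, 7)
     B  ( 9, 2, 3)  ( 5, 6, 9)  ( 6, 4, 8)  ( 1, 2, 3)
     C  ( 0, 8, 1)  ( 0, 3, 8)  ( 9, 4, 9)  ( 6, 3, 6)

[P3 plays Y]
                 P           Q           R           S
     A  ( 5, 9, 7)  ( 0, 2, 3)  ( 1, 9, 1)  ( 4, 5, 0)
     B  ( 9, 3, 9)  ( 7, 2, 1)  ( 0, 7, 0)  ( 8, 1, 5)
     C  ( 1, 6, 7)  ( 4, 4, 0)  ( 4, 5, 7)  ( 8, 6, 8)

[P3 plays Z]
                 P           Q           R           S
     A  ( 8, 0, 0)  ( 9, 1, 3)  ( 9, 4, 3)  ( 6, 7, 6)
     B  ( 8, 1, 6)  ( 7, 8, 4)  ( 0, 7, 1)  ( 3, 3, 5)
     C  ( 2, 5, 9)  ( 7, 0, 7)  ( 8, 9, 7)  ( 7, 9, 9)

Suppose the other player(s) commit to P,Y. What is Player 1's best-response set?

argmax u_1 = {B}

u_1(A vs P,Y) = 5
u_1(B vs P,Y) = 9
u_1(C vs P,Y) = 1
max payoff 9 at {B}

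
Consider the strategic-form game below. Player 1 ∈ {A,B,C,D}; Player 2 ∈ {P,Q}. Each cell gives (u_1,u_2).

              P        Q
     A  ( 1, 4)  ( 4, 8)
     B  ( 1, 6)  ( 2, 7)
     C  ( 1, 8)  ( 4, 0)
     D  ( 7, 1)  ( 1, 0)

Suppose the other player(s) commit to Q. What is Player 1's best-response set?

BR_1 = {A,C}

u_1(A vs Q) = 4
u_1(B vs Q) = 2
u_1(C vs Q) = 4
u_1(D vs Q) = 1
max payoff 4 at {A,C}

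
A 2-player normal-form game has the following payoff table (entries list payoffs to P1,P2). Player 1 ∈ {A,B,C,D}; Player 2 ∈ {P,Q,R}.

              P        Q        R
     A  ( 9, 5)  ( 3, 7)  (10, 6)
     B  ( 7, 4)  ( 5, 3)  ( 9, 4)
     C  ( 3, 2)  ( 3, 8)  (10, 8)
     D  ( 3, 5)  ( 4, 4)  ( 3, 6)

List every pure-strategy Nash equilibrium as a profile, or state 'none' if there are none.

(A,P): not NE [P2→Q gives 7>5]
(A,Q): not NE [P1→B gives 5>3]
(A,R): not NE [P2→Q gives 7>6]
(B,P): not NE [P1→A gives 9>7]
(B,Q): not NE [P2→R gives 4>3]
(B,R): not NE [P1→C gives 10>9]
(C,P): not NE [P1→A gives 9>3; P2→R gives 8>2]
(C,Q): not NE [P1→B gives 5>3]
(C,R): NE
(D,P): not NE [P1→A gives 9>3; P2→R gives 6>5]
(D,Q): not NE [P1→B gives 5>4; P2→R gives 6>4]
(D,R): not NE [P1→C gives 10>3]

Nash profiles: (C,R)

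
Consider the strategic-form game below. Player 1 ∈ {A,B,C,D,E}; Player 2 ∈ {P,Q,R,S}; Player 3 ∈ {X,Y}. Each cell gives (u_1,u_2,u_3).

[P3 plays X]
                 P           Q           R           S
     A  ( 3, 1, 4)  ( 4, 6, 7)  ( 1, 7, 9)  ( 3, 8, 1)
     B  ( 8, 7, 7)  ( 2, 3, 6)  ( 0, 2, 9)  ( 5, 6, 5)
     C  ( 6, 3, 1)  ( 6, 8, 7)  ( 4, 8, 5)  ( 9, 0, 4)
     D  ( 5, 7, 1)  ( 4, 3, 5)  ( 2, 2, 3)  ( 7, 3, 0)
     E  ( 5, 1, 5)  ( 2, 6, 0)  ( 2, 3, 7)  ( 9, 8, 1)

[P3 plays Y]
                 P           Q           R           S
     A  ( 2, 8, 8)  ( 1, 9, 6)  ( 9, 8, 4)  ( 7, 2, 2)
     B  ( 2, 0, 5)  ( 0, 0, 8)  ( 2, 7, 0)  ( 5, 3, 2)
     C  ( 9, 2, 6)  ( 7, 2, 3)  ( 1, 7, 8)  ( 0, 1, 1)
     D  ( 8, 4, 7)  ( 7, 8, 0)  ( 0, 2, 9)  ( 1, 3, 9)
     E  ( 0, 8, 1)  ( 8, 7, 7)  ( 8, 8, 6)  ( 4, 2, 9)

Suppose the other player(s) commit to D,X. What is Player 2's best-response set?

P2 best: {P}

u_2(P vs D,X) = 7
u_2(Q vs D,X) = 3
u_2(R vs D,X) = 2
u_2(S vs D,X) = 3
max payoff 7 at {P}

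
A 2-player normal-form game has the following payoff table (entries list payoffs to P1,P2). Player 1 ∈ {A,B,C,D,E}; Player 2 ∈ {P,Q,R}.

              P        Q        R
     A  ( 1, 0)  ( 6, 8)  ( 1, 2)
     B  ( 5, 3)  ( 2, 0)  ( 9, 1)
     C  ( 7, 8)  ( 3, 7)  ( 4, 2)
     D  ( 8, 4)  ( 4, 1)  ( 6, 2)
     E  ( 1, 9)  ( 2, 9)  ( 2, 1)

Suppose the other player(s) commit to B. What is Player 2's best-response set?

u_2(P vs B) = 3
u_2(Q vs B) = 0
u_2(R vs B) = 1
max payoff 3 at {P}

argmax u_2 = {P}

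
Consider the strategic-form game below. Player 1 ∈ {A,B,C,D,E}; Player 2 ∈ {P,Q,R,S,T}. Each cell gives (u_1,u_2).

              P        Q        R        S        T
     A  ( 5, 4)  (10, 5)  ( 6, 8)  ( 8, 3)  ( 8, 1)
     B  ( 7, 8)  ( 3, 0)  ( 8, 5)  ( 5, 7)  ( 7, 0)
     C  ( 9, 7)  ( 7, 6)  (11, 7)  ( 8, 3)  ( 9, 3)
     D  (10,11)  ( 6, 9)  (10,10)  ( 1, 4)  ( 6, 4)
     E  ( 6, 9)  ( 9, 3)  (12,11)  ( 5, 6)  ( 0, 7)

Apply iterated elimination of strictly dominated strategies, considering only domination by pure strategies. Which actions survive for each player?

P1 drop B (C beats it: P:9>7 Q:7>3 R:11>8 S:8>5 T:9>7)
P2 drop Q (R beats it: A:8>5 C:7>6 D:10>9 E:11>3)
P2 drop S (P beats it: A:4>3 C:7>3 D:11>4 E:9>6)
P1 drop A (C beats it: P:9>5 R:11>6 T:9>8)
P2 drop T (P beats it: C:7>3 D:11>4 E:9>7)
P1→{C,D,E} P2→{P,R}

Remaining: P1:{C,D,E} P2:{P,R}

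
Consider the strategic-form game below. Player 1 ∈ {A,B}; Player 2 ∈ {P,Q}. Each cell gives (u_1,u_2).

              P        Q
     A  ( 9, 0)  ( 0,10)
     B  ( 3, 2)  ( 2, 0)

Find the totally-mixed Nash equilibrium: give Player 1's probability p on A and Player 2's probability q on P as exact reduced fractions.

P1 indiff ⇒ q·9+(1-q)·0 = q·3+(1-q)·2 ⇒ q(6) = (1-q)(2) ⇒ q = 1/4
P2 indiff ⇒ p·0+(1-p)·2 = p·10+(1-p)·0 ⇒ p(-10) = (1-p)(-2) ⇒ p = 1/6

p=1/6, q=1/4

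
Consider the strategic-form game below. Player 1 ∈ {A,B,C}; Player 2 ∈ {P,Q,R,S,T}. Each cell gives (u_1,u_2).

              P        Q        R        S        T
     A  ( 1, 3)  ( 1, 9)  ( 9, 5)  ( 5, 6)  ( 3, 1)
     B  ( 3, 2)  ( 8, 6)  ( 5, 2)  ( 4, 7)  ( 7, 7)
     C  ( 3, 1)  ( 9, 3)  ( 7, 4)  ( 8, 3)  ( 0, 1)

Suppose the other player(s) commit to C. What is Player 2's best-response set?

u_2(P vs C) = 1
u_2(Q vs C) = 3
u_2(R vs C) = 4
u_2(S vs C) = 3
u_2(T vs C) = 1
max payoff 4 at {R}

P2 best: {R}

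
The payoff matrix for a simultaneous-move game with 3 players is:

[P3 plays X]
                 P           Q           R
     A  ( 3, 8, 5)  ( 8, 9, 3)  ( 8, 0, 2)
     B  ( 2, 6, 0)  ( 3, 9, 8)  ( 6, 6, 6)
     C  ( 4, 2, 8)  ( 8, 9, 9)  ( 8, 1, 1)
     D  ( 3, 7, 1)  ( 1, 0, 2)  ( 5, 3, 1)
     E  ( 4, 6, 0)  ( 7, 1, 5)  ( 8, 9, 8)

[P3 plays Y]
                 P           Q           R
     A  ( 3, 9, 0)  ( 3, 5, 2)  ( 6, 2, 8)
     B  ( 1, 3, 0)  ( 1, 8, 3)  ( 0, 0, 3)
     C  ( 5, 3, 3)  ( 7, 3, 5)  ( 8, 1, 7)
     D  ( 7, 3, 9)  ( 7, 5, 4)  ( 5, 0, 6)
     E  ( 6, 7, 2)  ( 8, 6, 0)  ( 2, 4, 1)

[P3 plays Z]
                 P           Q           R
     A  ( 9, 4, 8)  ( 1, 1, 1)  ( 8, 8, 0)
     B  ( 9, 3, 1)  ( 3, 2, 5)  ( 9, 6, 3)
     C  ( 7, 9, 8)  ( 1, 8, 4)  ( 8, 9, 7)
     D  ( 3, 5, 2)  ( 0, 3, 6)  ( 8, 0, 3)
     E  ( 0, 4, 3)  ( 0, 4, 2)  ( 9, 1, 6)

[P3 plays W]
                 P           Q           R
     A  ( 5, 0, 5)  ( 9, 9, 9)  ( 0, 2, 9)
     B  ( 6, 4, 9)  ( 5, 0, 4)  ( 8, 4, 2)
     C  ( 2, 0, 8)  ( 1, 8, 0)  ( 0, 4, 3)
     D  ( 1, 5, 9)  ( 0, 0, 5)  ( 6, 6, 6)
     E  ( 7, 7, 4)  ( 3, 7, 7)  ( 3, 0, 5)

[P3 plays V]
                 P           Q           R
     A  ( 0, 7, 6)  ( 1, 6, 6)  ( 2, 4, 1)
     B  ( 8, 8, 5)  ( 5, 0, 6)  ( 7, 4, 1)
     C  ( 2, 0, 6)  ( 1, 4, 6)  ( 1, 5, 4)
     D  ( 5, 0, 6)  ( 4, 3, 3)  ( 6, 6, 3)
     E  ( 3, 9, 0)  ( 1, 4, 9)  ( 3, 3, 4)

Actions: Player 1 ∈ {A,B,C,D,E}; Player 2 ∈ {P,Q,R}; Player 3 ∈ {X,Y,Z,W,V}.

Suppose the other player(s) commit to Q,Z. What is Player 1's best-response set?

P1 best: {B}

u_1(A vs Q,Z) = 1
u_1(B vs Q,Z) = 3
u_1(C vs Q,Z) = 1
u_1(D vs Q,Z) = 0
u_1(E vs Q,Z) = 0
max payoff 3 at {B}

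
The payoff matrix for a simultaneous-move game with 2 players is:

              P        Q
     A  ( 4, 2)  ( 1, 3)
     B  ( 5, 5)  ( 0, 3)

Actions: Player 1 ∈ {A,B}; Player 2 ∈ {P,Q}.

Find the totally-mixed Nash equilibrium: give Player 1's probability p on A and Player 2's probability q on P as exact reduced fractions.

P1 indiff ⇒ q·4+(1-q)·1 = q·5+(1-q)·0 ⇒ q(-1) = (1-q)(-1) ⇒ q = 1/2
P2 indiff ⇒ p·2+(1-p)·5 = p·3+(1-p)·3 ⇒ p(-1) = (1-p)(-2) ⇒ p = 2/3

(p,q) = (2/3, 1/2)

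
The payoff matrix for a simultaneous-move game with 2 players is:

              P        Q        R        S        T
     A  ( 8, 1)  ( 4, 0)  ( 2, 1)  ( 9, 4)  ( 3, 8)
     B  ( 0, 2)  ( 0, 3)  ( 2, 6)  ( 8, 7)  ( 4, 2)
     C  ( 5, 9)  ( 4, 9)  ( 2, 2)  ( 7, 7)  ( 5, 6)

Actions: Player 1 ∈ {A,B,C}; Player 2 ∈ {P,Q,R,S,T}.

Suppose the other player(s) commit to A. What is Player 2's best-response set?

BR_2 = {T}

u_2(P vs A) = 1
u_2(Q vs A) = 0
u_2(R vs A) = 1
u_2(S vs A) = 4
u_2(T vs A) = 8
max payoff 8 at {T}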